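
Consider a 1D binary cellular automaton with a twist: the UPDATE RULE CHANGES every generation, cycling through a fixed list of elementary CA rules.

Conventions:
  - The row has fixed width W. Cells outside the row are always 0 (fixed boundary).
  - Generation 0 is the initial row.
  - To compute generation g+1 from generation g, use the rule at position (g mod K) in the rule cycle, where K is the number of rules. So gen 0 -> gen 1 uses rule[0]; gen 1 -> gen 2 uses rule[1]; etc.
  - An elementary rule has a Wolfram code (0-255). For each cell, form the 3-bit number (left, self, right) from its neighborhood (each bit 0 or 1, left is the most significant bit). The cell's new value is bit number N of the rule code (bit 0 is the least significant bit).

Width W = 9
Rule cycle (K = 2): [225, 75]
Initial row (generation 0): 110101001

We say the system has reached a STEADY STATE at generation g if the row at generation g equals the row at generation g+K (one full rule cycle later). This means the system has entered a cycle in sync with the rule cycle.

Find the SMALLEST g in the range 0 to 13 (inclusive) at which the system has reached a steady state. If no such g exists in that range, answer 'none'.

Answer: 2

Derivation:
Gen 0: 110101001
Gen 1 (rule 225): 011010000
Gen 2 (rule 75): 111000111
Gen 3 (rule 225): 011010011
Gen 4 (rule 75): 111000111
Gen 5 (rule 225): 011010011
Gen 6 (rule 75): 111000111
Gen 7 (rule 225): 011010011
Gen 8 (rule 75): 111000111
Gen 9 (rule 225): 011010011
Gen 10 (rule 75): 111000111
Gen 11 (rule 225): 011010011
Gen 12 (rule 75): 111000111
Gen 13 (rule 225): 011010011
Gen 14 (rule 75): 111000111
Gen 15 (rule 225): 011010011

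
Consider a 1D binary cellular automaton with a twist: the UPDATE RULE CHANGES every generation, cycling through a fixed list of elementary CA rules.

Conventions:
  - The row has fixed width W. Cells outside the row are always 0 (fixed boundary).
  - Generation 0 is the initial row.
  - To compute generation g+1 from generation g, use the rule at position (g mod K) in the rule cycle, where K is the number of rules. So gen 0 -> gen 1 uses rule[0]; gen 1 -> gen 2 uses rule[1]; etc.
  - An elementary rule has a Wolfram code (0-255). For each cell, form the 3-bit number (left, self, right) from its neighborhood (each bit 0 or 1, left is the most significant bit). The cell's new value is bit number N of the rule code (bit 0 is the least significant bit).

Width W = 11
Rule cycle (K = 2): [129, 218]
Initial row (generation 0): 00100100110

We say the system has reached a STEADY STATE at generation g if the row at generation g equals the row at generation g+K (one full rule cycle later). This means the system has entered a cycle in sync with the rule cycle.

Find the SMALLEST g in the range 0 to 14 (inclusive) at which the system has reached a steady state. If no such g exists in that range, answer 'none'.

Gen 0: 00100100110
Gen 1 (rule 129): 10000000000
Gen 2 (rule 218): 01000000000
Gen 3 (rule 129): 00011111111
Gen 4 (rule 218): 00111111111
Gen 5 (rule 129): 10011111110
Gen 6 (rule 218): 01111111111
Gen 7 (rule 129): 00111111110
Gen 8 (rule 218): 01111111111
Gen 9 (rule 129): 00111111110
Gen 10 (rule 218): 01111111111
Gen 11 (rule 129): 00111111110
Gen 12 (rule 218): 01111111111
Gen 13 (rule 129): 00111111110
Gen 14 (rule 218): 01111111111
Gen 15 (rule 129): 00111111110
Gen 16 (rule 218): 01111111111

Answer: 6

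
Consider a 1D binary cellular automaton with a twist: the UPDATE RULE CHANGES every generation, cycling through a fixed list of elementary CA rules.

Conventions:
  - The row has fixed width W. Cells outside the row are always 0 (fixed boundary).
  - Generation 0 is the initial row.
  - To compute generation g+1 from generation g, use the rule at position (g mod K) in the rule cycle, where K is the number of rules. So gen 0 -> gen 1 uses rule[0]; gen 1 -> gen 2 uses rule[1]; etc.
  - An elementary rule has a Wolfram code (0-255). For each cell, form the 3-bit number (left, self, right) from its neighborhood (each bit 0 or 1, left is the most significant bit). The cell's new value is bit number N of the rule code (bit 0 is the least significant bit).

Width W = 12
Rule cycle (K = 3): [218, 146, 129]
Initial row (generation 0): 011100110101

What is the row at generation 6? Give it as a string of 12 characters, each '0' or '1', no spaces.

Answer: 000110000000

Derivation:
Gen 0: 011100110101
Gen 1 (rule 218): 111111110000
Gen 2 (rule 146): 011111101000
Gen 3 (rule 129): 001111000011
Gen 4 (rule 218): 011111100111
Gen 5 (rule 146): 101111011010
Gen 6 (rule 129): 000110000000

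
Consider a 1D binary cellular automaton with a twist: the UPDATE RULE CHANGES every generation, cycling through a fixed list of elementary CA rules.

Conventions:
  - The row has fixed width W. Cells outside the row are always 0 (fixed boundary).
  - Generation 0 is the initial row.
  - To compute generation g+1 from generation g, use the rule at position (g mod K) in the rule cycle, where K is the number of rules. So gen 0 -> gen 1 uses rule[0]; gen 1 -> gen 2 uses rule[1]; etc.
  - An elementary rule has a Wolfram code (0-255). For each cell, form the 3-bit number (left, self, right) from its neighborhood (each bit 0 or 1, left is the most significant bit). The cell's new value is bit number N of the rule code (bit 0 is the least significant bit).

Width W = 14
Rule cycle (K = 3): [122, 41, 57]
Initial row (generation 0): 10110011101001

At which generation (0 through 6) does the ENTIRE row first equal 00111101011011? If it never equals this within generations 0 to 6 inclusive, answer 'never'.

Answer: 3

Derivation:
Gen 0: 10110011101001
Gen 1 (rule 122): 01111110110110
Gen 2 (rule 41): 01000001101100
Gen 3 (rule 57): 00111101011011
Gen 4 (rule 122): 01100110111111
Gen 5 (rule 41): 01000101100000
Gen 6 (rule 57): 00110011011111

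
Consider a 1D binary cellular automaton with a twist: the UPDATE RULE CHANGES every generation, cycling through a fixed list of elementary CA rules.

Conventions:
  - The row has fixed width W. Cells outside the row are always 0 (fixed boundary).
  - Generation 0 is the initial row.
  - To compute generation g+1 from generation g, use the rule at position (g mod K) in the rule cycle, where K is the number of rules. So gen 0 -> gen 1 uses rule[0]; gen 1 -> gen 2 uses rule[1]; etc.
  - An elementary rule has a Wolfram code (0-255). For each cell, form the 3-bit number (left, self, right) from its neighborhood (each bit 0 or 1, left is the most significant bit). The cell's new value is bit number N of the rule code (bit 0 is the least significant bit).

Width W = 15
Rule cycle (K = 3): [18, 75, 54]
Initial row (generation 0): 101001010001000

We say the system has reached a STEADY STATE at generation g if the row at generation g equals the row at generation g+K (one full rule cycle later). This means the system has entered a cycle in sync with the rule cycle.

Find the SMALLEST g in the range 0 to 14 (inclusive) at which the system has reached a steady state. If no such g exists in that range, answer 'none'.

Gen 0: 101001010001000
Gen 1 (rule 18): 000110001010100
Gen 2 (rule 75): 111110110000001
Gen 3 (rule 54): 000001001000011
Gen 4 (rule 18): 000010110100100
Gen 5 (rule 75): 111100110001001
Gen 6 (rule 54): 000011001011111
Gen 7 (rule 18): 000100110000000
Gen 8 (rule 75): 111001110111111
Gen 9 (rule 54): 000110001000000
Gen 10 (rule 18): 001001010100000
Gen 11 (rule 75): 110010000001111
Gen 12 (rule 54): 001111000010000
Gen 13 (rule 18): 010000100101000
Gen 14 (rule 75): 100111001000011
Gen 15 (rule 54): 111000111100100
Gen 16 (rule 18): 000101000011010
Gen 17 (rule 75): 111000011111000

Answer: none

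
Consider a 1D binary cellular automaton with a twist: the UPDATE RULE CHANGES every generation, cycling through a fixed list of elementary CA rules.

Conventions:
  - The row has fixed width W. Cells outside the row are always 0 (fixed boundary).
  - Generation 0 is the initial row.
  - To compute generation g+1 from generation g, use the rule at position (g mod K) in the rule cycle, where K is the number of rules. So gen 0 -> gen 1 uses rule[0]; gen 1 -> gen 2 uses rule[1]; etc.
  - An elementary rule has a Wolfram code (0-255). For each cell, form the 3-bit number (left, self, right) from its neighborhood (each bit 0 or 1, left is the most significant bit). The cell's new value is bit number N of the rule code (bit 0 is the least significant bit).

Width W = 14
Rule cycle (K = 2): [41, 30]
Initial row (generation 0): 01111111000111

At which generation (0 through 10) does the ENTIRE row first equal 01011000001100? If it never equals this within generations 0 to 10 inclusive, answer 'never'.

Gen 0: 01111111000111
Gen 1 (rule 41): 01000000010100
Gen 2 (rule 30): 11100000110110
Gen 3 (rule 41): 10001110101100
Gen 4 (rule 30): 11011000101010
Gen 5 (rule 41): 10110010010100
Gen 6 (rule 30): 10101111110110
Gen 7 (rule 41): 01011000001100
Gen 8 (rule 30): 11010100011010
Gen 9 (rule 41): 10101001010100
Gen 10 (rule 30): 10101111010110

Answer: 7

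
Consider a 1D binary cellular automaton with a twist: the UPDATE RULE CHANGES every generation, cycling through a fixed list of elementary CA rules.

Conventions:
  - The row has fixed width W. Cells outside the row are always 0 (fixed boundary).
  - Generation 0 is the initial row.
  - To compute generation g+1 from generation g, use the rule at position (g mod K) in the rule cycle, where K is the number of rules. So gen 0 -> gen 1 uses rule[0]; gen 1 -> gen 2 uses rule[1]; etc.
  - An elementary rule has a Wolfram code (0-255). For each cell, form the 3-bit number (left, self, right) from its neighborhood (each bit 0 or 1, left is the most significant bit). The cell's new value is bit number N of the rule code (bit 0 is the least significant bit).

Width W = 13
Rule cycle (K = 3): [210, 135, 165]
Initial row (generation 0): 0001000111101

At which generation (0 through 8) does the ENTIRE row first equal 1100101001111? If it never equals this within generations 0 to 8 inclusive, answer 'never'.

Gen 0: 0001000111101
Gen 1 (rule 210): 0010101011100
Gen 2 (rule 135): 1110101001001
Gen 3 (rule 165): 0101111001001
Gen 4 (rule 210): 1000111110110
Gen 5 (rule 135): 1011011100000
Gen 6 (rule 165): 1100101001111
Gen 7 (rule 210): 0111000110111
Gen 8 (rule 135): 1010011000010

Answer: 6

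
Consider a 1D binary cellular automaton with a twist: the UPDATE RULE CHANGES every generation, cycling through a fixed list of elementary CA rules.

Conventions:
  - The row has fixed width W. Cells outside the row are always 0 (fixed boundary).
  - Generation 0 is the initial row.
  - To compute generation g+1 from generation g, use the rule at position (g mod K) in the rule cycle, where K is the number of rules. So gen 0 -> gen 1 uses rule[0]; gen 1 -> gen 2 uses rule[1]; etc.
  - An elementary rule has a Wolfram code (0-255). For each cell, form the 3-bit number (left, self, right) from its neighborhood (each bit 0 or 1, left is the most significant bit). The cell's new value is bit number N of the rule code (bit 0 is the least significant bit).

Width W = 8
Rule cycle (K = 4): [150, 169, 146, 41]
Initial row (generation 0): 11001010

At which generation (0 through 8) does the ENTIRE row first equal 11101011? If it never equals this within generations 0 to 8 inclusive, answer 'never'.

Gen 0: 11001010
Gen 1 (rule 150): 00111011
Gen 2 (rule 169): 10110110
Gen 3 (rule 146): 00000001
Gen 4 (rule 41): 11111100
Gen 5 (rule 150): 01111010
Gen 6 (rule 169): 01110100
Gen 7 (rule 146): 10100010
Gen 8 (rule 41): 01001000

Answer: never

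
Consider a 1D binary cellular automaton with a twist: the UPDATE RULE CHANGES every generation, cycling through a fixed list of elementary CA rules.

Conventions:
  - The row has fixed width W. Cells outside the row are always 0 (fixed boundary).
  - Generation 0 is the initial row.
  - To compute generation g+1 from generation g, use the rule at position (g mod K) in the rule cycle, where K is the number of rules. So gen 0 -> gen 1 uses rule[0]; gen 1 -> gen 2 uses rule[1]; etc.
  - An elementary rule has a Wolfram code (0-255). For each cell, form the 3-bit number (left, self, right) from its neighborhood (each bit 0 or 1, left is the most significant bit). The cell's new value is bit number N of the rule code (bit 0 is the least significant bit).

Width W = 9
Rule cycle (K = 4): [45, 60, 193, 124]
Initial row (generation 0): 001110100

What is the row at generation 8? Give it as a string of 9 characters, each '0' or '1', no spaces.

Answer: 000000011

Derivation:
Gen 0: 001110100
Gen 1 (rule 45): 101001101
Gen 2 (rule 60): 111101011
Gen 3 (rule 193): 011100001
Gen 4 (rule 124): 010110001
Gen 5 (rule 45): 011100101
Gen 6 (rule 60): 010010111
Gen 7 (rule 193): 000000011
Gen 8 (rule 124): 000000011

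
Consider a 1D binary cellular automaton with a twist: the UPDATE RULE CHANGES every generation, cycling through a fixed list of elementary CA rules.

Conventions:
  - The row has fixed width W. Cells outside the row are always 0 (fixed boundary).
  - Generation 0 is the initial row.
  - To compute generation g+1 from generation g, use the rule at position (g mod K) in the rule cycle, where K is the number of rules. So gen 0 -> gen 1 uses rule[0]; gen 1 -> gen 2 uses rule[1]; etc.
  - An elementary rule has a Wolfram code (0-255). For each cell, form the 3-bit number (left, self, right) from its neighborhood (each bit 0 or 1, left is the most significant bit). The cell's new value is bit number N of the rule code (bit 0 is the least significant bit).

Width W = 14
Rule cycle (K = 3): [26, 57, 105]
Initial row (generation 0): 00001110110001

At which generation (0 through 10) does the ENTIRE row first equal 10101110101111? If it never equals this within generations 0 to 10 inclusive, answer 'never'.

Answer: 8

Derivation:
Gen 0: 00001110110001
Gen 1 (rule 26): 00011000101010
Gen 2 (rule 57): 11010110010101
Gen 3 (rule 105): 11101110001010
Gen 4 (rule 26): 10001001010001
Gen 5 (rule 57): 01100100101100
Gen 6 (rule 105): 01100000011101
Gen 7 (rule 26): 11010000110000
Gen 8 (rule 57): 10101110101111
Gen 9 (rule 105): 01011011011001
Gen 10 (rule 26): 10010010010110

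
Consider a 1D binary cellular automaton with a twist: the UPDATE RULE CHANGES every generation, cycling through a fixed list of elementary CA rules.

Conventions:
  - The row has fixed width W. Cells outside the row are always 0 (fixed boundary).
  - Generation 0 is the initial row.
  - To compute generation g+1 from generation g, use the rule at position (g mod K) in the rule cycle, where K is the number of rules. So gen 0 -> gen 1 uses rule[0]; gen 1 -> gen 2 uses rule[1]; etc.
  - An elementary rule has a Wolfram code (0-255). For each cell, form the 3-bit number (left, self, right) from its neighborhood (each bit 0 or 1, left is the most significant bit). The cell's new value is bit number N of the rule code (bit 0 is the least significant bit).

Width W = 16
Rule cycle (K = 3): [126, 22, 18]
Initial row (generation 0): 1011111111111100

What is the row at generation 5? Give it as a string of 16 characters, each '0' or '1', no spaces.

Answer: 1000001001000000

Derivation:
Gen 0: 1011111111111100
Gen 1 (rule 126): 1110000000000110
Gen 2 (rule 22): 0001000000001001
Gen 3 (rule 18): 0010100000010110
Gen 4 (rule 126): 0111110000111111
Gen 5 (rule 22): 1000001001000000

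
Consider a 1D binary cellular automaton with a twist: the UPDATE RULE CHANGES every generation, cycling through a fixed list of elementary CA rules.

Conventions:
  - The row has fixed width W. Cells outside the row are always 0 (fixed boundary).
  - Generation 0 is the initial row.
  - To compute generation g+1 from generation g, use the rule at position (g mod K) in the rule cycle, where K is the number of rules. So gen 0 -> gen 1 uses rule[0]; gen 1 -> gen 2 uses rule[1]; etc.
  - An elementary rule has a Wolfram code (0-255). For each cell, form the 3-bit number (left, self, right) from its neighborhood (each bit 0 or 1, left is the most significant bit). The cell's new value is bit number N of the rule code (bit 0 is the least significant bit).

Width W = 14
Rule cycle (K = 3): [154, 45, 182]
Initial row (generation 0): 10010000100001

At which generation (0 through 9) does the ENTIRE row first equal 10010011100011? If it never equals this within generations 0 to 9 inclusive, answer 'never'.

Answer: never

Derivation:
Gen 0: 10010000100001
Gen 1 (rule 154): 01101001010010
Gen 2 (rule 45): 01011001110010
Gen 3 (rule 182): 11100110101111
Gen 4 (rule 154): 11011100001110
Gen 5 (rule 45): 10110001101000
Gen 6 (rule 182): 11001010011100
Gen 7 (rule 154): 10110001111010
Gen 8 (rule 45): 11100101000110
Gen 9 (rule 182): 01011111101001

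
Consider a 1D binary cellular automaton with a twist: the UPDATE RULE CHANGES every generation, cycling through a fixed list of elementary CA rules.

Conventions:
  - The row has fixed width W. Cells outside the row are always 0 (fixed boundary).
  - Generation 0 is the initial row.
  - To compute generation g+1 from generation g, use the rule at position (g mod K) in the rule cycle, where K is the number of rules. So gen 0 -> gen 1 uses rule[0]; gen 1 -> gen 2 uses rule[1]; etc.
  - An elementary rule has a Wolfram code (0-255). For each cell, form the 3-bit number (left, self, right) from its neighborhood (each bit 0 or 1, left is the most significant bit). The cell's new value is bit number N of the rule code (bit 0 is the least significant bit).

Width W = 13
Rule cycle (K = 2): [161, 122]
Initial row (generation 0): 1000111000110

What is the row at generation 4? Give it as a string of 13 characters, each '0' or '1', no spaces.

Gen 0: 1000111000110
Gen 1 (rule 161): 0010010010000
Gen 2 (rule 122): 0101101101000
Gen 3 (rule 161): 0010010010011
Gen 4 (rule 122): 0101101101111

Answer: 0101101101111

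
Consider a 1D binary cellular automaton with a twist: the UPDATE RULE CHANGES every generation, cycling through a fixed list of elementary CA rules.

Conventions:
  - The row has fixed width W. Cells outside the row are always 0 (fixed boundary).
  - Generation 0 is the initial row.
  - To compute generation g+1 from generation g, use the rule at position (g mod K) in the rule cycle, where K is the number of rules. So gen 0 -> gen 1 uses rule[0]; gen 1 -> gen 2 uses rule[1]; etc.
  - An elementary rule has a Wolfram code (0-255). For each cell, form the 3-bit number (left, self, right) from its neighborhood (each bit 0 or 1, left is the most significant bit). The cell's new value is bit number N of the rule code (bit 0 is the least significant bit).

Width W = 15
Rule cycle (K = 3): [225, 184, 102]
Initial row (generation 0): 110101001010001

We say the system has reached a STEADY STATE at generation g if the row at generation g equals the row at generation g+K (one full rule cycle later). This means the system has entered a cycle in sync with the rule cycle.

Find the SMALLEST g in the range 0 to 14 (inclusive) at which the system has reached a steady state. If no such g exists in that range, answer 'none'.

Gen 0: 110101001010001
Gen 1 (rule 225): 011010000100100
Gen 2 (rule 184): 010101000010010
Gen 3 (rule 102): 111111000110110
Gen 4 (rule 225): 011111010011010
Gen 5 (rule 184): 011110101010101
Gen 6 (rule 102): 100011111111111
Gen 7 (rule 225): 001001111111111
Gen 8 (rule 184): 000101111111110
Gen 9 (rule 102): 001110000000010
Gen 10 (rule 225): 100110111111000
Gen 11 (rule 184): 010101111110100
Gen 12 (rule 102): 111110000011100
Gen 13 (rule 225): 011110111001101
Gen 14 (rule 184): 011101110101010
Gen 15 (rule 102): 100110011111110
Gen 16 (rule 225): 000010001111110
Gen 17 (rule 184): 000001001111101

Answer: none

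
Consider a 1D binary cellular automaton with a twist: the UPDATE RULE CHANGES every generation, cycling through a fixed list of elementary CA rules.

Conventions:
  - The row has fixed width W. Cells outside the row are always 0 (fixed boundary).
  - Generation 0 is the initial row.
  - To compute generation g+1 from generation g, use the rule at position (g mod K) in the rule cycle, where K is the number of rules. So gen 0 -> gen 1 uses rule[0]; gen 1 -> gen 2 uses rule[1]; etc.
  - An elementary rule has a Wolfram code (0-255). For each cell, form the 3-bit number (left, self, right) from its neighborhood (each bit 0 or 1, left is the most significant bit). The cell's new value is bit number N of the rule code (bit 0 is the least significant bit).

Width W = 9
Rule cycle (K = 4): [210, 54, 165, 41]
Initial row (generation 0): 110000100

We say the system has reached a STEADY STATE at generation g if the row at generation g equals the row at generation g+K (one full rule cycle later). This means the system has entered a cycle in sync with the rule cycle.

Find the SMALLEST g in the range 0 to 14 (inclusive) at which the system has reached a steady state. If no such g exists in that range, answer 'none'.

Answer: 4

Derivation:
Gen 0: 110000100
Gen 1 (rule 210): 011001010
Gen 2 (rule 54): 100111111
Gen 3 (rule 165): 100011110
Gen 4 (rule 41): 001010000
Gen 5 (rule 210): 010001000
Gen 6 (rule 54): 111011100
Gen 7 (rule 165): 010101001
Gen 8 (rule 41): 001010000
Gen 9 (rule 210): 010001000
Gen 10 (rule 54): 111011100
Gen 11 (rule 165): 010101001
Gen 12 (rule 41): 001010000
Gen 13 (rule 210): 010001000
Gen 14 (rule 54): 111011100
Gen 15 (rule 165): 010101001
Gen 16 (rule 41): 001010000
Gen 17 (rule 210): 010001000
Gen 18 (rule 54): 111011100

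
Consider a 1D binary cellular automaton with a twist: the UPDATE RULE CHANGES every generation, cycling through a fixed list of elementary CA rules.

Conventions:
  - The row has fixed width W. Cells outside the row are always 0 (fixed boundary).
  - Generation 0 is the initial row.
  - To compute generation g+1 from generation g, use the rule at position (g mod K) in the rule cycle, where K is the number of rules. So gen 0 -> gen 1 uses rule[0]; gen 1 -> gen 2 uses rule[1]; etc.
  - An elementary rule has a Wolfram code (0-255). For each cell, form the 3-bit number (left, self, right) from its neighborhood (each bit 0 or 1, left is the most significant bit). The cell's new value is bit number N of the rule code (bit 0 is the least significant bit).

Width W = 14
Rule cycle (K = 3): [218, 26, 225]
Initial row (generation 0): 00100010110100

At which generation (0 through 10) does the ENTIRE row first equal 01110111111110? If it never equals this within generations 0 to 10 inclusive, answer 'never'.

Answer: 10

Derivation:
Gen 0: 00100010110100
Gen 1 (rule 218): 01010100110010
Gen 2 (rule 26): 10000011101101
Gen 3 (rule 225): 00111001110110
Gen 4 (rule 218): 01111111110111
Gen 5 (rule 26): 11000000000100
Gen 6 (rule 225): 01011111110001
Gen 7 (rule 218): 10011111111010
Gen 8 (rule 26): 01110000000001
Gen 9 (rule 225): 00110111111100
Gen 10 (rule 218): 01110111111110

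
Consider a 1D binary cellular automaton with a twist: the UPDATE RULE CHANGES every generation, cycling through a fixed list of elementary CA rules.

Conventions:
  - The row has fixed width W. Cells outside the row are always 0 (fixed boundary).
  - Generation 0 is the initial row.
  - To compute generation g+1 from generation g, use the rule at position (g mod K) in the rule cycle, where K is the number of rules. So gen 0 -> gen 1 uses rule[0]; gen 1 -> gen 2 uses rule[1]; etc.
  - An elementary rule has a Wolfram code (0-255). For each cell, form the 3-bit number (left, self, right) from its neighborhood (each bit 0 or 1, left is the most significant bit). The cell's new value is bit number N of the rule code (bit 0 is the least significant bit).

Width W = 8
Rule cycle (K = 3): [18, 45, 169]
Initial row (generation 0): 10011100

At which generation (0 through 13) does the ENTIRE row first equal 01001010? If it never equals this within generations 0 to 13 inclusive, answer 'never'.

Gen 0: 10011100
Gen 1 (rule 18): 01100010
Gen 2 (rule 45): 01001010
Gen 3 (rule 169): 00000100
Gen 4 (rule 18): 00001010
Gen 5 (rule 45): 11101110
Gen 6 (rule 169): 11011100
Gen 7 (rule 18): 00000010
Gen 8 (rule 45): 11111010
Gen 9 (rule 169): 11110100
Gen 10 (rule 18): 00000010
Gen 11 (rule 45): 11111010
Gen 12 (rule 169): 11110100
Gen 13 (rule 18): 00000010

Answer: 2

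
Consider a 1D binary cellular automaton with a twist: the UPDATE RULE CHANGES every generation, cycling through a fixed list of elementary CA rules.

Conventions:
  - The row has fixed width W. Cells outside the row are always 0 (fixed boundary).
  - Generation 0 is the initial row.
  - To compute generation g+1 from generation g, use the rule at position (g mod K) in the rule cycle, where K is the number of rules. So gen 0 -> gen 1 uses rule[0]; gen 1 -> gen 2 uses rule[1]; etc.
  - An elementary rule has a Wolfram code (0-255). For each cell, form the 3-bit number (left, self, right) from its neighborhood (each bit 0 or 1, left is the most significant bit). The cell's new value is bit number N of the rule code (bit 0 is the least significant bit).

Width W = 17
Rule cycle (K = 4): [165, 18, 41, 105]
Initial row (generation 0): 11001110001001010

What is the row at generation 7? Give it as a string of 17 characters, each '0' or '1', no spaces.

Gen 0: 11001110001001010
Gen 1 (rule 165): 00000100101001110
Gen 2 (rule 18): 00001011000110001
Gen 3 (rule 41): 11100110010100100
Gen 4 (rule 105): 10100110001000001
Gen 5 (rule 165): 11100000101011101
Gen 6 (rule 18): 00010001000000000
Gen 7 (rule 41): 11000100011111111

Answer: 11000100011111111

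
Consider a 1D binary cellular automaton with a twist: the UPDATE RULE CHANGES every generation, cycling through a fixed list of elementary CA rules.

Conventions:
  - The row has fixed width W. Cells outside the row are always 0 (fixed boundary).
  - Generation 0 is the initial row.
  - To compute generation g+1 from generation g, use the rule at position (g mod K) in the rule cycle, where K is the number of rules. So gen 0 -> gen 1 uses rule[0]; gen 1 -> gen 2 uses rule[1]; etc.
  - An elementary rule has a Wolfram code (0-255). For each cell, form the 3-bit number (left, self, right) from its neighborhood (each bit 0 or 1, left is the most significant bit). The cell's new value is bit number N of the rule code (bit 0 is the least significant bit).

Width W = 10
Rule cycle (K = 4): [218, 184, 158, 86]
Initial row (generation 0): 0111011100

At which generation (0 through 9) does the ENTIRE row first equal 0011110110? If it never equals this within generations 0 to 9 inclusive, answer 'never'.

Answer: never

Derivation:
Gen 0: 0111011100
Gen 1 (rule 218): 1111011110
Gen 2 (rule 184): 1110111101
Gen 3 (rule 158): 1100111001
Gen 4 (rule 86): 0111001111
Gen 5 (rule 218): 1111111111
Gen 6 (rule 184): 1111111110
Gen 7 (rule 158): 1111111101
Gen 8 (rule 86): 0000000101
Gen 9 (rule 218): 0000001000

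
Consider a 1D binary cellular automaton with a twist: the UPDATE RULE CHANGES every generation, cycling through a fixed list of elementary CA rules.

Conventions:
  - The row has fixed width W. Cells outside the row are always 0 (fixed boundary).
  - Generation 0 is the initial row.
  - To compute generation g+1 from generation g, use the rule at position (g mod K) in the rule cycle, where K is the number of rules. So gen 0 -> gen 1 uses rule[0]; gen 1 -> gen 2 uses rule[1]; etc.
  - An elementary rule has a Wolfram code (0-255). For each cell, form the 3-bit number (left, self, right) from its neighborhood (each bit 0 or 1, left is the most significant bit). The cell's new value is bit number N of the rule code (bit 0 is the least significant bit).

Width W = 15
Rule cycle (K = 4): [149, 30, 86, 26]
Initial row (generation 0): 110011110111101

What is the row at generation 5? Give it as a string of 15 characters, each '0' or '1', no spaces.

Gen 0: 110011110111101
Gen 1 (rule 149): 001001100011001
Gen 2 (rule 30): 011111010110111
Gen 3 (rule 86): 100001010010001
Gen 4 (rule 26): 010010001101010
Gen 5 (rule 149): 011011100001011

Answer: 011011100001011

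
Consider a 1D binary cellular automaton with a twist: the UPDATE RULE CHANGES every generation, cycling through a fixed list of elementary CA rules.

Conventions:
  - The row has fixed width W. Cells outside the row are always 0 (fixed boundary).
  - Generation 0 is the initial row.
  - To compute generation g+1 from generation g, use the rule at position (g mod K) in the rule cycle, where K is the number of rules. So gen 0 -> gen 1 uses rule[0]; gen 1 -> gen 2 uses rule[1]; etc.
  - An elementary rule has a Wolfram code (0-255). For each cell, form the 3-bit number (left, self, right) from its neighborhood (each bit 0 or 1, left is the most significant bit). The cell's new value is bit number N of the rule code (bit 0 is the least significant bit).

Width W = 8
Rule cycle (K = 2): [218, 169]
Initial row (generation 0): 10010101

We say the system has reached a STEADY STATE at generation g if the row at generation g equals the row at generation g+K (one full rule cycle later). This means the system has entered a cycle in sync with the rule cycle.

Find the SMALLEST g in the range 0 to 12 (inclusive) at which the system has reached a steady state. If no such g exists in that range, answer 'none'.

Answer: 5

Derivation:
Gen 0: 10010101
Gen 1 (rule 218): 01100000
Gen 2 (rule 169): 01001111
Gen 3 (rule 218): 10111111
Gen 4 (rule 169): 01111110
Gen 5 (rule 218): 11111111
Gen 6 (rule 169): 11111110
Gen 7 (rule 218): 11111111
Gen 8 (rule 169): 11111110
Gen 9 (rule 218): 11111111
Gen 10 (rule 169): 11111110
Gen 11 (rule 218): 11111111
Gen 12 (rule 169): 11111110
Gen 13 (rule 218): 11111111
Gen 14 (rule 169): 11111110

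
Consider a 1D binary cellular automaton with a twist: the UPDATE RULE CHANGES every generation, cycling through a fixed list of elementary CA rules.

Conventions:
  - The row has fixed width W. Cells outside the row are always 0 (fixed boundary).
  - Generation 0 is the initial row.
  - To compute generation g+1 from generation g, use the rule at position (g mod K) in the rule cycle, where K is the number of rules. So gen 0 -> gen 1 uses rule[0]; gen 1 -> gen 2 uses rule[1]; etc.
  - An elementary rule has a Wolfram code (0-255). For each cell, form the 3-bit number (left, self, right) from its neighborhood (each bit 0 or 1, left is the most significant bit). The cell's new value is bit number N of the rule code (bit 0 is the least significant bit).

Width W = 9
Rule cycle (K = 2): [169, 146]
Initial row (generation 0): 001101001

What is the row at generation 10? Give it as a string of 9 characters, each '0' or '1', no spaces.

Gen 0: 001101001
Gen 1 (rule 169): 101010000
Gen 2 (rule 146): 000001000
Gen 3 (rule 169): 111100011
Gen 4 (rule 146): 011010100
Gen 5 (rule 169): 010101001
Gen 6 (rule 146): 100000110
Gen 7 (rule 169): 001110100
Gen 8 (rule 146): 010100010
Gen 9 (rule 169): 001001000
Gen 10 (rule 146): 010110100

Answer: 010110100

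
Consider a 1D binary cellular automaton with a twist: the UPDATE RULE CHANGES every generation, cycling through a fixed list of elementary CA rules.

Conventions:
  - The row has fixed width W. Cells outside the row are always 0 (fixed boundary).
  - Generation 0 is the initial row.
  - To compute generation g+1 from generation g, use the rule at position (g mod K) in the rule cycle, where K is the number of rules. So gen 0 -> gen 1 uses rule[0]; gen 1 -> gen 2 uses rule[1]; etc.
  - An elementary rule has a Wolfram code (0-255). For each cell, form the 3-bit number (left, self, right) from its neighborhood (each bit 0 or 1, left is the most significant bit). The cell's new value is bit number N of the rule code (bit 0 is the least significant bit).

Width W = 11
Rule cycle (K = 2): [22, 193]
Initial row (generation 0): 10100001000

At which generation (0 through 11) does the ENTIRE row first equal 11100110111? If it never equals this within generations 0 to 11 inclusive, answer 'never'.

Gen 0: 10100001000
Gen 1 (rule 22): 10110011100
Gen 2 (rule 193): 00010001101
Gen 3 (rule 22): 00111010001
Gen 4 (rule 193): 10011000100
Gen 5 (rule 22): 11100101110
Gen 6 (rule 193): 01100000110
Gen 7 (rule 22): 10010001001
Gen 8 (rule 193): 00000100000
Gen 9 (rule 22): 00001110000
Gen 10 (rule 193): 11100110111
Gen 11 (rule 22): 00011000000

Answer: 10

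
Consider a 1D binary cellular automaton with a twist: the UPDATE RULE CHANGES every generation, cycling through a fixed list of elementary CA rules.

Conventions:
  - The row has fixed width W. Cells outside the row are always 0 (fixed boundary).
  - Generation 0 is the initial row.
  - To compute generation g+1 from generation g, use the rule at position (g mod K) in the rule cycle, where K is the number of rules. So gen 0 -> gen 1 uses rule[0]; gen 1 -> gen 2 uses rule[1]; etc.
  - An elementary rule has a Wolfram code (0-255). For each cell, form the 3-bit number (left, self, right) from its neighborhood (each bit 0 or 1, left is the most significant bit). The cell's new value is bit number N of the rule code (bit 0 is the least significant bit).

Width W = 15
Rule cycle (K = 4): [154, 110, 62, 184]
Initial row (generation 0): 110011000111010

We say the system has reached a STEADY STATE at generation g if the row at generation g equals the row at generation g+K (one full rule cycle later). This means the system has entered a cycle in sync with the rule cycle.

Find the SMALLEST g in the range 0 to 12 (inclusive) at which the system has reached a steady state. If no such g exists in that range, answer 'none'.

Answer: none

Derivation:
Gen 0: 110011000111010
Gen 1 (rule 154): 101110101110001
Gen 2 (rule 110): 111011111010011
Gen 3 (rule 62): 100110000111110
Gen 4 (rule 184): 010101000111101
Gen 5 (rule 154): 100000101111000
Gen 6 (rule 110): 100001111001000
Gen 7 (rule 62): 110011000111100
Gen 8 (rule 184): 101010100111010
Gen 9 (rule 154): 000000011110001
Gen 10 (rule 110): 000000110010011
Gen 11 (rule 62): 000001101111110
Gen 12 (rule 184): 000001011111101
Gen 13 (rule 154): 000010011111000
Gen 14 (rule 110): 000110110001000
Gen 15 (rule 62): 001101101011100
Gen 16 (rule 184): 001011010111010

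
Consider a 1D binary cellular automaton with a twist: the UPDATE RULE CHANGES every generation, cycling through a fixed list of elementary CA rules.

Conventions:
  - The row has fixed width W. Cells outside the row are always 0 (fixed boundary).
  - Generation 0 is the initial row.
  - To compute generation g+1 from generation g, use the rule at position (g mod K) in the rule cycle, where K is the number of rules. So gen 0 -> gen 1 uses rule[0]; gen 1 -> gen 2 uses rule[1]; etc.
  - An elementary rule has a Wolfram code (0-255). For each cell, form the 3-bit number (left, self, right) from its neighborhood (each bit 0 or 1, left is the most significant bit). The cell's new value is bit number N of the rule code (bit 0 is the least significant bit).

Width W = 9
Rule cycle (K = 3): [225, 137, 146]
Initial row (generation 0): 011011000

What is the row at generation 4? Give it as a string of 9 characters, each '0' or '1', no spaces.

Gen 0: 011011000
Gen 1 (rule 225): 001101011
Gen 2 (rule 137): 101000010
Gen 3 (rule 146): 000100101
Gen 4 (rule 225): 110000010

Answer: 110000010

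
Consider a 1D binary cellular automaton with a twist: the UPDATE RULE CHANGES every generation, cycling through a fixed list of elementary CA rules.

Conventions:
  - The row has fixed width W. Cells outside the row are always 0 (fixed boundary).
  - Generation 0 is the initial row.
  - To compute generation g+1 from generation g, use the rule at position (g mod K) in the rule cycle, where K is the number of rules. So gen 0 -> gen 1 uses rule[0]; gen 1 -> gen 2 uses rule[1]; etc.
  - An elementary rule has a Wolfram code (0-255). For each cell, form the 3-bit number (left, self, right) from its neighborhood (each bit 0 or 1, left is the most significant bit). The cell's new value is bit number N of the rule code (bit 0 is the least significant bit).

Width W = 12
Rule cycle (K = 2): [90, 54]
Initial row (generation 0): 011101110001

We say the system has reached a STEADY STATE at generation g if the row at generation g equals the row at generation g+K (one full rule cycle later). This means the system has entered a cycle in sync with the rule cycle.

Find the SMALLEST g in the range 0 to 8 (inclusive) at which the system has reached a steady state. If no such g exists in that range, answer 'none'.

Gen 0: 011101110001
Gen 1 (rule 90): 110101011010
Gen 2 (rule 54): 001111100111
Gen 3 (rule 90): 011000111101
Gen 4 (rule 54): 100101000011
Gen 5 (rule 90): 011000100111
Gen 6 (rule 54): 100101111000
Gen 7 (rule 90): 011001001100
Gen 8 (rule 54): 100111110010
Gen 9 (rule 90): 011100011101
Gen 10 (rule 54): 100010100011

Answer: none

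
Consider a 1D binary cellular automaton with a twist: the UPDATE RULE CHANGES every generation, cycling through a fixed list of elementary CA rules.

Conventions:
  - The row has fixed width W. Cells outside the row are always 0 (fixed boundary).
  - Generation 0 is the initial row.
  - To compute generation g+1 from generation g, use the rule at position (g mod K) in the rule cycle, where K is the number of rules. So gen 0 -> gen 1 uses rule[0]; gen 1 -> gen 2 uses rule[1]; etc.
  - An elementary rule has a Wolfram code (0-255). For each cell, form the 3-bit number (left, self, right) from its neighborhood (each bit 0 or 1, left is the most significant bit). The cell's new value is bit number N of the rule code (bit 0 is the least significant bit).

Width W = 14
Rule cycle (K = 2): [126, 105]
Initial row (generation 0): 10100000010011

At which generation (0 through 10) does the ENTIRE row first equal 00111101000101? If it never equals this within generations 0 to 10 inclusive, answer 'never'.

Answer: never

Derivation:
Gen 0: 10100000010011
Gen 1 (rule 126): 11110000111111
Gen 2 (rule 105): 10010110100001
Gen 3 (rule 126): 11111111110011
Gen 4 (rule 105): 10000000010011
Gen 5 (rule 126): 11000000111111
Gen 6 (rule 105): 11011110100001
Gen 7 (rule 126): 11110011110011
Gen 8 (rule 105): 10010010010011
Gen 9 (rule 126): 11111111111111
Gen 10 (rule 105): 10000000000001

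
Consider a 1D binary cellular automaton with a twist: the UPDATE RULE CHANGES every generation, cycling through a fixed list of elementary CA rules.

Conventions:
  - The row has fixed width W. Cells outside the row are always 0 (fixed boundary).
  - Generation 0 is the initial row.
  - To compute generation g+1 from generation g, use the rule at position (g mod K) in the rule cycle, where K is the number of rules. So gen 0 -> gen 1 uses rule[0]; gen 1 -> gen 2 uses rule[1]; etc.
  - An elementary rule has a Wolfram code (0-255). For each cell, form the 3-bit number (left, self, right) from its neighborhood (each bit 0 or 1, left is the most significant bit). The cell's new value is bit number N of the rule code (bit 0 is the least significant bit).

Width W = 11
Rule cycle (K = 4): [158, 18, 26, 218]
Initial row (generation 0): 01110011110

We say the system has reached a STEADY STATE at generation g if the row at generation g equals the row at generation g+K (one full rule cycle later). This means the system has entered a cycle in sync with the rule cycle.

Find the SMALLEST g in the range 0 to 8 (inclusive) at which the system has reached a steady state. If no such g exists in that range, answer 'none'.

Gen 0: 01110011110
Gen 1 (rule 158): 11101111101
Gen 2 (rule 18): 00000000000
Gen 3 (rule 26): 00000000000
Gen 4 (rule 218): 00000000000
Gen 5 (rule 158): 00000000000
Gen 6 (rule 18): 00000000000
Gen 7 (rule 26): 00000000000
Gen 8 (rule 218): 00000000000
Gen 9 (rule 158): 00000000000
Gen 10 (rule 18): 00000000000
Gen 11 (rule 26): 00000000000
Gen 12 (rule 218): 00000000000

Answer: 2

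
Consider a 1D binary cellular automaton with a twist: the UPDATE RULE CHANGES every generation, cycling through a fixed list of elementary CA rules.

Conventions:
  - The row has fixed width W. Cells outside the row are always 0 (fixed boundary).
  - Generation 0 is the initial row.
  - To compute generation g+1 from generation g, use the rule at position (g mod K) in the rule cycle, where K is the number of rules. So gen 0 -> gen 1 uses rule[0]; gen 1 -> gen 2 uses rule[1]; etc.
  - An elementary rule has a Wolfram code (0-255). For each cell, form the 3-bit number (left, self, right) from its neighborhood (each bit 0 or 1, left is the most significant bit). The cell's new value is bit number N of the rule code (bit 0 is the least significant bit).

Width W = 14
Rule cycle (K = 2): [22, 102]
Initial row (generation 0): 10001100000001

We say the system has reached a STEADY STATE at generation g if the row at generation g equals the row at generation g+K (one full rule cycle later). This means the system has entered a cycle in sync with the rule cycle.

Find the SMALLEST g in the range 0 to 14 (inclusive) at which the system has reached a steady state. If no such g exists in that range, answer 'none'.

Gen 0: 10001100000001
Gen 1 (rule 22): 11010010000011
Gen 2 (rule 102): 01110110000101
Gen 3 (rule 22): 10000001001101
Gen 4 (rule 102): 10000011010111
Gen 5 (rule 22): 11000100010000
Gen 6 (rule 102): 01001100110000
Gen 7 (rule 22): 11110011001000
Gen 8 (rule 102): 00010101011000
Gen 9 (rule 22): 00110101000100
Gen 10 (rule 102): 01011111001100
Gen 11 (rule 22): 11000000110010
Gen 12 (rule 102): 01000001010110
Gen 13 (rule 22): 11100011010001
Gen 14 (rule 102): 00100101110011
Gen 15 (rule 22): 01111100001100
Gen 16 (rule 102): 10000100010100

Answer: none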